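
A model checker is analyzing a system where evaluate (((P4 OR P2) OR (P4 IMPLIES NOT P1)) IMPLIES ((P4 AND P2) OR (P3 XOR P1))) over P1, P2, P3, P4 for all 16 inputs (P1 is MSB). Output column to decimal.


Formula: (((P4 OR P2) OR (P4 IMPLIES NOT P1)) IMPLIES ((P4 AND P2) OR (P3 XOR P1))) over P1, P2, P3, P4 (16 rows)
Evaluate each row (bits = P1,P2,P3,P4, MSB first):
  row 0 [0000]: (((0 OR 0) OR (0 IMPLIES NOT 0)) IMPLIES ((0 AND 0) OR (0 XOR 0))) -> 0
  row 1 [0001]: (((1 OR 0) OR (1 IMPLIES NOT 0)) IMPLIES ((1 AND 0) OR (0 XOR 0))) -> 0
  row 2 [0010]: (((0 OR 0) OR (0 IMPLIES NOT 0)) IMPLIES ((0 AND 0) OR (1 XOR 0))) -> 1
  row 3 [0011]: (((1 OR 0) OR (1 IMPLIES NOT 0)) IMPLIES ((1 AND 0) OR (1 XOR 0))) -> 1
  row 4 [0100]: (((0 OR 1) OR (0 IMPLIES NOT 0)) IMPLIES ((0 AND 1) OR (0 XOR 0))) -> 0
  row 5 [0101]: (((1 OR 1) OR (1 IMPLIES NOT 0)) IMPLIES ((1 AND 1) OR (0 XOR 0))) -> 1
  row 6 [0110]: (((0 OR 1) OR (0 IMPLIES NOT 0)) IMPLIES ((0 AND 1) OR (1 XOR 0))) -> 1
  row 7 [0111]: (((1 OR 1) OR (1 IMPLIES NOT 0)) IMPLIES ((1 AND 1) OR (1 XOR 0))) -> 1
  row 8 [1000]: (((0 OR 0) OR (0 IMPLIES NOT 1)) IMPLIES ((0 AND 0) OR (0 XOR 1))) -> 1
  row 9 [1001]: (((1 OR 0) OR (1 IMPLIES NOT 1)) IMPLIES ((1 AND 0) OR (0 XOR 1))) -> 1
  row 10 [1010]: (((0 OR 0) OR (0 IMPLIES NOT 1)) IMPLIES ((0 AND 0) OR (1 XOR 1))) -> 0
  row 11 [1011]: (((1 OR 0) OR (1 IMPLIES NOT 1)) IMPLIES ((1 AND 0) OR (1 XOR 1))) -> 0
  row 12 [1100]: (((0 OR 1) OR (0 IMPLIES NOT 1)) IMPLIES ((0 AND 1) OR (0 XOR 1))) -> 1
  row 13 [1101]: (((1 OR 1) OR (1 IMPLIES NOT 1)) IMPLIES ((1 AND 1) OR (0 XOR 1))) -> 1
  row 14 [1110]: (((0 OR 1) OR (0 IMPLIES NOT 1)) IMPLIES ((0 AND 1) OR (1 XOR 1))) -> 0
  row 15 [1111]: (((1 OR 1) OR (1 IMPLIES NOT 1)) IMPLIES ((1 AND 1) OR (1 XOR 1))) -> 1
Full result column, 4 rows per line (P1,P2 fixed per line; P3,P4 runs 00..11 left to right):
  rows 0-3 [P1,P2=00]: 0011  = hex 3
  rows 4-7 [P1,P2=01]: 0111  = hex 7
  rows 8-11 [P1,P2=10]: 1100  = hex C
  rows 12-15 [P1,P2=11]: 1101  = hex D
Output column (row 0 .. row 15) = 0011011111001101
Output column grouped in 4s = 0011 0111 1100 1101 = 0x37CD
Convert to decimal digit by digit (value = value*16 + digit):
  3 -> 3
  3*16 + 7 = 55
  55*16 + 12 (C) = 892
  892*16 + 13 (D) = 14285
Decimal = 14285

14285


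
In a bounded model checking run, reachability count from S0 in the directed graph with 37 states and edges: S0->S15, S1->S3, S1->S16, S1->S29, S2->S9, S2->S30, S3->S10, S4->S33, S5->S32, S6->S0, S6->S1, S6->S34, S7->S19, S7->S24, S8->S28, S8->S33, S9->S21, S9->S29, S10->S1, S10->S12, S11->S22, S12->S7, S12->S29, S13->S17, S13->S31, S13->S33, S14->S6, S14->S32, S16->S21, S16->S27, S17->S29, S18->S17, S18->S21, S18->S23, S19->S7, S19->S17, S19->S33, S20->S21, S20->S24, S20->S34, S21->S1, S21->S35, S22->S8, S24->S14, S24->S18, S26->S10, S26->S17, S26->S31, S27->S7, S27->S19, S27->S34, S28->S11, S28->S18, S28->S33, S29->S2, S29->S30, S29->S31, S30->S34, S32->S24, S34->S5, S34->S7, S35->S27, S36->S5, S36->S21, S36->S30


BFS from S0:
  layer 0: {S0}
  layer 1: {S15}
Reachable set: {S0, S15}
Count = 2

2


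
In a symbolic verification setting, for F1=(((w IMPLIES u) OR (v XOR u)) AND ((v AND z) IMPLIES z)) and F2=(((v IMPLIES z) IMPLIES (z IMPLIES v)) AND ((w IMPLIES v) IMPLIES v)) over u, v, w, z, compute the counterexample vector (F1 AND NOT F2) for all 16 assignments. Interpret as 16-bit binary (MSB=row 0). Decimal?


F1 = (((w IMPLIES u) OR (v XOR u)) AND ((v AND z) IMPLIES z))
F2 = (((v IMPLIES z) IMPLIES (z IMPLIES v)) AND ((w IMPLIES v) IMPLIES v))
Counterexample to F1=>F2 is where F1=1 and F2=0.
Evaluate each row (bits = u,v,w,z, MSB first):
  row 0 [0000]: F1=1 F2=0 -> F1&~F2 -> 1
  row 1 [0001]: F1=1 F2=0 -> F1&~F2 -> 1
  row 2 [0010]: F1=0 F2=1 -> F1&~F2 -> 0
  row 3 [0011]: F1=0 F2=0 -> F1&~F2 -> 0
  row 4 [0100]: F1=1 F2=1 -> F1&~F2 -> 0
  row 5 [0101]: F1=1 F2=1 -> F1&~F2 -> 0
  row 6 [0110]: F1=1 F2=1 -> F1&~F2 -> 0
  row 7 [0111]: F1=1 F2=1 -> F1&~F2 -> 0
  row 8 [1000]: F1=1 F2=0 -> F1&~F2 -> 1
  row 9 [1001]: F1=1 F2=0 -> F1&~F2 -> 1
  row 10 [1010]: F1=1 F2=1 -> F1&~F2 -> 0
  row 11 [1011]: F1=1 F2=0 -> F1&~F2 -> 1
  row 12 [1100]: F1=1 F2=1 -> F1&~F2 -> 0
  row 13 [1101]: F1=1 F2=1 -> F1&~F2 -> 0
  row 14 [1110]: F1=1 F2=1 -> F1&~F2 -> 0
  row 15 [1111]: F1=1 F2=1 -> F1&~F2 -> 0
Full result column, 4 rows per line (u,v fixed per line; w,z runs 00..11 left to right):
  rows 0-3 [u,v=00]: 1100  = hex C
  rows 4-7 [u,v=01]: 0000  = hex 0
  rows 8-11 [u,v=10]: 1101  = hex D
  rows 12-15 [u,v=11]: 0000  = hex 0
Counterexample vector (row 0 .. row 15) = 1100000011010000
Output column grouped in 4s = 1100 0000 1101 0000 = 0xC0D0
Convert to decimal digit by digit (value = value*16 + digit):
  C -> 12
  12*16 + 0 = 192
  192*16 + 13 (D) = 3085
  3085*16 + 0 = 49360
Decimal = 49360

49360


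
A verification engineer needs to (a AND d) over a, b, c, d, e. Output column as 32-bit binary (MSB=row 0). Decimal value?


Formula: (a AND d) over a, b, c, d, e (32 rows)
Evaluate each row (bits = a,b,c,d,e, MSB first):
  row 0 [00000]: (0 AND 0) -> 0
  row 1 [00001]: (0 AND 0) -> 0
  row 2 [00010]: (0 AND 1) -> 0
  row 3 [00011]: (0 AND 1) -> 0
  row 4 [00100]: (0 AND 0) -> 0
  row 5 [00101]: (0 AND 0) -> 0
  row 6 [00110]: (0 AND 1) -> 0
  row 7 [00111]: (0 AND 1) -> 0
  row 8 [01000]: (0 AND 0) -> 0
  row 9 [01001]: (0 AND 0) -> 0
  row 10 [01010]: (0 AND 1) -> 0
  row 11 [01011]: (0 AND 1) -> 0
  row 12 [01100]: (0 AND 0) -> 0
  row 13 [01101]: (0 AND 0) -> 0
  row 14 [01110]: (0 AND 1) -> 0
  row 15 [01111]: (0 AND 1) -> 0
  row 16 [10000]: (1 AND 0) -> 0
  row 17 [10001]: (1 AND 0) -> 0
  row 18 [10010]: (1 AND 1) -> 1
  row 19 [10011]: (1 AND 1) -> 1
  row 20 [10100]: (1 AND 0) -> 0
  row 21 [10101]: (1 AND 0) -> 0
  row 22 [10110]: (1 AND 1) -> 1
  row 23 [10111]: (1 AND 1) -> 1
  row 24 [11000]: (1 AND 0) -> 0
  row 25 [11001]: (1 AND 0) -> 0
  row 26 [11010]: (1 AND 1) -> 1
  row 27 [11011]: (1 AND 1) -> 1
  row 28 [11100]: (1 AND 0) -> 0
  row 29 [11101]: (1 AND 0) -> 0
  row 30 [11110]: (1 AND 1) -> 1
  row 31 [11111]: (1 AND 1) -> 1
Full result column, 4 rows per line (a,b,c fixed per line; d,e runs 00..11 left to right):
  rows 0-3 [a,b,c=000]: 0000  = hex 0
  rows 4-7 [a,b,c=001]: 0000  = hex 0
  rows 8-11 [a,b,c=010]: 0000  = hex 0
  rows 12-15 [a,b,c=011]: 0000  = hex 0
  rows 16-19 [a,b,c=100]: 0011  = hex 3
  rows 20-23 [a,b,c=101]: 0011  = hex 3
  rows 24-27 [a,b,c=110]: 0011  = hex 3
  rows 28-31 [a,b,c=111]: 0011  = hex 3
Output column (row 0 .. row 31) = 00000000000000000011001100110011
Output column grouped in 4s = 0000 0000 0000 0000 0011 0011 0011 0011 = 0x00003333
Convert to decimal digit by digit (value = value*16 + digit):
  0 -> 0
  0*16 + 0 = 0
  0*16 + 0 = 0
  0*16 + 0 = 0
  0*16 + 3 = 3
  3*16 + 3 = 51
  51*16 + 3 = 819
  819*16 + 3 = 13107
Decimal = 13107

13107


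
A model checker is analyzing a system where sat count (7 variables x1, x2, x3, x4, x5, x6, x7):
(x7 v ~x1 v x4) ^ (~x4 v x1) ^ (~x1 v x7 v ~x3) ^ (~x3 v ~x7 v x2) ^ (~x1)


CNF with 5 clauses over 7 vars (128 assignments).
An assignment satisfies CNF iff every clause has >=1 true literal.
Check each row (bits = x1,x2,x3,x4,x5,x6,x7; clause T/F shown):
  row 0 [0000000]: clauses=TTTTT -> 1
  row 1 [0000001]: clauses=TTTTT -> 1
  row 2 [0000010]: clauses=TTTTT -> 1
  row 3 [0000011]: clauses=TTTTT -> 1
  row 4 [0000100]: clauses=TTTTT -> 1
  (every remaining row is evaluated the same way; all 128 results are listed next)
Full result column, 8 rows per line (x1,x2,x3,x4 fixed per line; x5,x6,x7 runs 000..111 left to right):
  rows 0-7 [x1,x2,x3,x4=0000]: 11111111  (ones: 8)
  rows 8-15 [x1,x2,x3,x4=0001]: 00000000  (ones: 0)
  rows 16-23 [x1,x2,x3,x4=0010]: 10101010  (ones: 4)
  rows 24-31 [x1,x2,x3,x4=0011]: 00000000  (ones: 0)
  rows 32-39 [x1,x2,x3,x4=0100]: 11111111  (ones: 8)
  rows 40-47 [x1,x2,x3,x4=0101]: 00000000  (ones: 0)
  rows 48-55 [x1,x2,x3,x4=0110]: 11111111  (ones: 8)
  rows 56-63 [x1,x2,x3,x4=0111]: 00000000  (ones: 0)
  rows 64-71 [x1,x2,x3,x4=1000]: 00000000  (ones: 0)
  rows 72-79 [x1,x2,x3,x4=1001]: 00000000  (ones: 0)
  rows 80-87 [x1,x2,x3,x4=1010]: 00000000  (ones: 0)
  rows 88-95 [x1,x2,x3,x4=1011]: 00000000  (ones: 0)
  rows 96-103 [x1,x2,x3,x4=1100]: 00000000  (ones: 0)
  rows 104-111 [x1,x2,x3,x4=1101]: 00000000  (ones: 0)
  rows 112-119 [x1,x2,x3,x4=1110]: 00000000  (ones: 0)
  rows 120-127 [x1,x2,x3,x4=1111]: 00000000  (ones: 0)
Satisfying assignments = 8+0+4+0+8+0+8+0+0+0+0+0+0+0+0+0 = 28

28


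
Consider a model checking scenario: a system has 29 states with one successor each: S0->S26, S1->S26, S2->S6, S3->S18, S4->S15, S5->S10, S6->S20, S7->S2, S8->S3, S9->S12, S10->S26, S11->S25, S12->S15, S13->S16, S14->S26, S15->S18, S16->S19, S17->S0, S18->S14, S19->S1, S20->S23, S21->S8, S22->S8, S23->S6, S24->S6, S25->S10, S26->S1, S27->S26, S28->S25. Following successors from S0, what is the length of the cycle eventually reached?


Trace from S0 until a state repeats:
  S0 -> S26 -> S1 -> S26
S26 first seen at step 1, revisited at step 3.
Cycle length = 3 - 1 = 2

2


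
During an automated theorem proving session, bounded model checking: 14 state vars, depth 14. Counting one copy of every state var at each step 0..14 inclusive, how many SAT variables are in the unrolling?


BMC unrolls to depth k, creating one copy of each state var for steps 0..k.
Step count = 14 + 1 = 15 (steps 0 through 14)
Vars per step = 14
Total = 14 * 15 = 210

210


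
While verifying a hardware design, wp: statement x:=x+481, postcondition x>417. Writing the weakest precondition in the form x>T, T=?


Formula: wp(x:=E, P) = P[E/x] (substitute E for x in postcondition)
Step 1: Postcondition: x>417
Step 2: Substitute x+481 for x: x+481>417
Step 3: Solve for x: x > 417-481 = -64

-64


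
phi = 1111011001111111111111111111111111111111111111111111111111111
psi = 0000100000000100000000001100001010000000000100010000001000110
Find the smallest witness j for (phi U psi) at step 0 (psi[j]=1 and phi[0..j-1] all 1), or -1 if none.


(phi U psi) at 0: need smallest j with psi[j]=1 and phi[i]=1 for all i in [0,j).
Scan from step 0:
  step 0: phi=1, psi=0 -> continue
  step 1: phi=1, psi=0 -> continue
  step 2: phi=1, psi=0 -> continue
  step 3: phi=1, psi=0 -> continue
  step 4: psi=1 and phi held for [0,4) -> witness found
Witness step = 4

4


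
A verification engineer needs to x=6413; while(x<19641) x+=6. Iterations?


Step 1: x goes from 6413 toward 19641 by 6; the body runs while x<19641, so iterations = ceil((bound-start)/step)
Step 2: Distance=13228
Step 3: ceil(13228/6)=2205

2205


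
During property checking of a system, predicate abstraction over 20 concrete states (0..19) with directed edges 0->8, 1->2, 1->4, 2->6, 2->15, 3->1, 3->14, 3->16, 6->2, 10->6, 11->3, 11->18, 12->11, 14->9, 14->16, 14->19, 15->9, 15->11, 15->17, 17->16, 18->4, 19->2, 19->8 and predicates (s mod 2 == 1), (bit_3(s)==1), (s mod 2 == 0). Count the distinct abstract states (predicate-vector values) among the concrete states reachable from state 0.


BFS from 0:
Concrete reachable: {0, 8}
Abstract via predicates (s mod 2 == 1), (bit_3(s)==1), (s mod 2 == 0):
  (0,0,1) <- {0}
  (0,1,1) <- {8}
Distinct abstract states = 2

2


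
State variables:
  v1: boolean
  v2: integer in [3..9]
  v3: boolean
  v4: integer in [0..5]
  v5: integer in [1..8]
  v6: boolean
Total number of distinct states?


State space = product of domain sizes of all variables.
Domain sizes:
  v1 (boolean): 2
  v2 (integer in [3..9]): 7
  v3 (boolean): 2
  v4 (integer in [0..5]): 6
  v5 (integer in [1..8]): 8
  v6 (boolean): 2
Product = 2 * 7 * 2 * 6 * 8 * 2 = 2688

2688


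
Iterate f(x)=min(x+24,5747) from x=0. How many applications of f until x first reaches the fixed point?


Step 1: x=0, cap=5747, increment=24
Step 2: x grows by 24 each step until capped at 5747; fixed point is x=5747
Step 3: iterations = ceil(5747/24) = 240

240


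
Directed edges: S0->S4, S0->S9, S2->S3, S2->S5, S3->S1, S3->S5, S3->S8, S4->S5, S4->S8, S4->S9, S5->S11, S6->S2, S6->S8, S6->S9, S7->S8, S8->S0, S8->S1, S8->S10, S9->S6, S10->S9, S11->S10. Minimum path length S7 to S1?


BFS layer-by-layer from S7:
  dist 0: {S7}
  dist 1: {S8}
  dist 2: {S0, S1, S10}
  -> S1 reached at distance 2
Shortest path length = 2

2


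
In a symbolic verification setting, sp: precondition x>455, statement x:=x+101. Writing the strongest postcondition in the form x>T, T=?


Formula: sp(P, x:=E) = exists old_x. (x = E[old_x/x]) AND P[old_x/x] (old_x is the value of x before the assignment; eliminate old_x by solving x = E[old_x/x] for old_x)
Step 1: Precondition P: x>455, i.e. old_x > 455
Step 2: Assignment gives x = old_x + 101, so old_x = x - 101
Step 3: Substitute into P: x - 101 > 455
Step 4: Simplify: x > 455+101 = 556

556


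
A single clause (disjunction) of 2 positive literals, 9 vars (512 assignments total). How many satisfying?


Step 1: Total=2^9=512
Step 2: Unsat when all 2 false: 2^7=128
Step 3: Sat=512-128=384

384


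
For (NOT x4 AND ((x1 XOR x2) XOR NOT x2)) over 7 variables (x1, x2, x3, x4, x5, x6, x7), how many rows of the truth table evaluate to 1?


Formula: (NOT x4 AND ((x1 XOR x2) XOR NOT x2)) over 7 vars (128 rows)
Evaluate each row (x1, x2, x3, x4, x5, x6, x7 as bits, MSB first):
  row 0 [0000000]: (NOT 0 AND ((0 XOR 0) XOR NOT 0)) -> 1
  row 1 [0000001]: (NOT 0 AND ((0 XOR 0) XOR NOT 0)) -> 1
  row 2 [0000010]: (NOT 0 AND ((0 XOR 0) XOR NOT 0)) -> 1
  row 3 [0000011]: (NOT 0 AND ((0 XOR 0) XOR NOT 0)) -> 1
  row 4 [0000100]: (NOT 0 AND ((0 XOR 0) XOR NOT 0)) -> 1
  (every remaining row is evaluated the same way; all 128 results are listed next)
Full result column, 8 rows per line (x1,x2,x3,x4 fixed per line; x5,x6,x7 runs 000..111 left to right):
  rows 0-7 [x1,x2,x3,x4=0000]: 11111111  (ones: 8)
  rows 8-15 [x1,x2,x3,x4=0001]: 00000000  (ones: 0)
  rows 16-23 [x1,x2,x3,x4=0010]: 11111111  (ones: 8)
  rows 24-31 [x1,x2,x3,x4=0011]: 00000000  (ones: 0)
  rows 32-39 [x1,x2,x3,x4=0100]: 11111111  (ones: 8)
  rows 40-47 [x1,x2,x3,x4=0101]: 00000000  (ones: 0)
  rows 48-55 [x1,x2,x3,x4=0110]: 11111111  (ones: 8)
  rows 56-63 [x1,x2,x3,x4=0111]: 00000000  (ones: 0)
  rows 64-71 [x1,x2,x3,x4=1000]: 00000000  (ones: 0)
  rows 72-79 [x1,x2,x3,x4=1001]: 00000000  (ones: 0)
  rows 80-87 [x1,x2,x3,x4=1010]: 00000000  (ones: 0)
  rows 88-95 [x1,x2,x3,x4=1011]: 00000000  (ones: 0)
  rows 96-103 [x1,x2,x3,x4=1100]: 00000000  (ones: 0)
  rows 104-111 [x1,x2,x3,x4=1101]: 00000000  (ones: 0)
  rows 112-119 [x1,x2,x3,x4=1110]: 00000000  (ones: 0)
  rows 120-127 [x1,x2,x3,x4=1111]: 00000000  (ones: 0)
Count of 1-rows = 8+0+8+0+8+0+8+0+0+0+0+0+0+0+0+0 = 32

32


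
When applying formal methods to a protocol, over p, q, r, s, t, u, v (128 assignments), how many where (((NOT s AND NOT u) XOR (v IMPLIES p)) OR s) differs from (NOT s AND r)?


F1 = (((NOT s AND NOT u) XOR (v IMPLIES p)) OR s)
F2 = (NOT s AND r)
Evaluate both on each of 128 rows (bits = p,q,r,s,t,u,v):
  row 0 [0000000]: F1=0 F2=0 -> 0
  row 1 [0000001]: F1=1 F2=0 (differ) -> 1
  row 2 [0000010]: F1=1 F2=0 (differ) -> 1
  row 3 [0000011]: F1=0 F2=0 -> 0
  row 4 [0000100]: F1=0 F2=0 -> 0
  (every remaining row is evaluated the same way; all 128 results are listed next)
Full result column, 8 rows per line (p,q,r,s fixed per line; t,u,v runs 000..111 left to right):
  rows 0-7 [p,q,r,s=0000]: 01100110  (ones: 4)
  rows 8-15 [p,q,r,s=0001]: 11111111  (ones: 8)
  rows 16-23 [p,q,r,s=0010]: 10011001  (ones: 4)
  rows 24-31 [p,q,r,s=0011]: 11111111  (ones: 8)
  rows 32-39 [p,q,r,s=0100]: 01100110  (ones: 4)
  rows 40-47 [p,q,r,s=0101]: 11111111  (ones: 8)
  rows 48-55 [p,q,r,s=0110]: 10011001  (ones: 4)
  rows 56-63 [p,q,r,s=0111]: 11111111  (ones: 8)
  rows 64-71 [p,q,r,s=1000]: 00110011  (ones: 4)
  rows 72-79 [p,q,r,s=1001]: 11111111  (ones: 8)
  rows 80-87 [p,q,r,s=1010]: 11001100  (ones: 4)
  rows 88-95 [p,q,r,s=1011]: 11111111  (ones: 8)
  rows 96-103 [p,q,r,s=1100]: 00110011  (ones: 4)
  rows 104-111 [p,q,r,s=1101]: 11111111  (ones: 8)
  rows 112-119 [p,q,r,s=1110]: 11001100  (ones: 4)
  rows 120-127 [p,q,r,s=1111]: 11111111  (ones: 8)
Disagreements = 4+8+4+8+4+8+4+8+4+8+4+8+4+8+4+8 = 96

96


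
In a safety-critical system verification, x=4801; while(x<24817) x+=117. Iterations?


Step 1: x goes from 4801 toward 24817 by 117; the body runs while x<24817, so iterations = ceil((bound-start)/step)
Step 2: Distance=20016
Step 3: ceil(20016/117)=172

172


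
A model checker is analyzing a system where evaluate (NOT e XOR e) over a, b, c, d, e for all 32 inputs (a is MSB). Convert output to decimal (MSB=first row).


Formula: (NOT e XOR e) over a, b, c, d, e (32 rows)
Evaluate each row (bits = a,b,c,d,e, MSB first):
  row 0 [00000]: (NOT 0 XOR 0) -> 1
  row 1 [00001]: (NOT 1 XOR 1) -> 1
  row 2 [00010]: (NOT 0 XOR 0) -> 1
  row 3 [00011]: (NOT 1 XOR 1) -> 1
  row 4 [00100]: (NOT 0 XOR 0) -> 1
  row 5 [00101]: (NOT 1 XOR 1) -> 1
  row 6 [00110]: (NOT 0 XOR 0) -> 1
  row 7 [00111]: (NOT 1 XOR 1) -> 1
  row 8 [01000]: (NOT 0 XOR 0) -> 1
  row 9 [01001]: (NOT 1 XOR 1) -> 1
  row 10 [01010]: (NOT 0 XOR 0) -> 1
  row 11 [01011]: (NOT 1 XOR 1) -> 1
  row 12 [01100]: (NOT 0 XOR 0) -> 1
  row 13 [01101]: (NOT 1 XOR 1) -> 1
  row 14 [01110]: (NOT 0 XOR 0) -> 1
  row 15 [01111]: (NOT 1 XOR 1) -> 1
  row 16 [10000]: (NOT 0 XOR 0) -> 1
  row 17 [10001]: (NOT 1 XOR 1) -> 1
  row 18 [10010]: (NOT 0 XOR 0) -> 1
  row 19 [10011]: (NOT 1 XOR 1) -> 1
  row 20 [10100]: (NOT 0 XOR 0) -> 1
  row 21 [10101]: (NOT 1 XOR 1) -> 1
  row 22 [10110]: (NOT 0 XOR 0) -> 1
  row 23 [10111]: (NOT 1 XOR 1) -> 1
  row 24 [11000]: (NOT 0 XOR 0) -> 1
  row 25 [11001]: (NOT 1 XOR 1) -> 1
  row 26 [11010]: (NOT 0 XOR 0) -> 1
  row 27 [11011]: (NOT 1 XOR 1) -> 1
  row 28 [11100]: (NOT 0 XOR 0) -> 1
  row 29 [11101]: (NOT 1 XOR 1) -> 1
  row 30 [11110]: (NOT 0 XOR 0) -> 1
  row 31 [11111]: (NOT 1 XOR 1) -> 1
Full result column, 4 rows per line (a,b,c fixed per line; d,e runs 00..11 left to right):
  rows 0-3 [a,b,c=000]: 1111  = hex F
  rows 4-7 [a,b,c=001]: 1111  = hex F
  rows 8-11 [a,b,c=010]: 1111  = hex F
  rows 12-15 [a,b,c=011]: 1111  = hex F
  rows 16-19 [a,b,c=100]: 1111  = hex F
  rows 20-23 [a,b,c=101]: 1111  = hex F
  rows 24-27 [a,b,c=110]: 1111  = hex F
  rows 28-31 [a,b,c=111]: 1111  = hex F
Output column (row 0 .. row 31) = 11111111111111111111111111111111
Output column grouped in 4s = 1111 1111 1111 1111 1111 1111 1111 1111 = 0xFFFFFFFF
Convert to decimal digit by digit (value = value*16 + digit):
  F -> 15
  15*16 + 15 (F) = 255
  255*16 + 15 (F) = 4095
  4095*16 + 15 (F) = 65535
  65535*16 + 15 (F) = 1048575
  1048575*16 + 15 (F) = 16777215
  16777215*16 + 15 (F) = 268435455
  268435455*16 + 15 (F) = 4294967295
Decimal = 4294967295

4294967295


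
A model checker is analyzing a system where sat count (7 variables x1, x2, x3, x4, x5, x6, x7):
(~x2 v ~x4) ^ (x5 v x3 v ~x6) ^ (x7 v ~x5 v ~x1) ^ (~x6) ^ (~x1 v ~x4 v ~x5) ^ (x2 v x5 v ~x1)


CNF with 6 clauses over 7 vars (128 assignments).
An assignment satisfies CNF iff every clause has >=1 true literal.
Check each row (bits = x1,x2,x3,x4,x5,x6,x7; clause T/F shown):
  row 0 [0000000]: clauses=TTTTTT -> 1
  row 1 [0000001]: clauses=TTTTTT -> 1
  row 2 [0000010]: clauses=TFTFTT -> 0
  row 3 [0000011]: clauses=TFTFTT -> 0
  row 4 [0000100]: clauses=TTTTTT -> 1
  (every remaining row is evaluated the same way; all 128 results are listed next)
Full result column, 8 rows per line (x1,x2,x3,x4 fixed per line; x5,x6,x7 runs 000..111 left to right):
  rows 0-7 [x1,x2,x3,x4=0000]: 11001100  (ones: 4)
  rows 8-15 [x1,x2,x3,x4=0001]: 11001100  (ones: 4)
  rows 16-23 [x1,x2,x3,x4=0010]: 11001100  (ones: 4)
  rows 24-31 [x1,x2,x3,x4=0011]: 11001100  (ones: 4)
  rows 32-39 [x1,x2,x3,x4=0100]: 11001100  (ones: 4)
  rows 40-47 [x1,x2,x3,x4=0101]: 00000000  (ones: 0)
  rows 48-55 [x1,x2,x3,x4=0110]: 11001100  (ones: 4)
  rows 56-63 [x1,x2,x3,x4=0111]: 00000000  (ones: 0)
  rows 64-71 [x1,x2,x3,x4=1000]: 00000100  (ones: 1)
  rows 72-79 [x1,x2,x3,x4=1001]: 00000000  (ones: 0)
  rows 80-87 [x1,x2,x3,x4=1010]: 00000100  (ones: 1)
  rows 88-95 [x1,x2,x3,x4=1011]: 00000000  (ones: 0)
  rows 96-103 [x1,x2,x3,x4=1100]: 11000100  (ones: 3)
  rows 104-111 [x1,x2,x3,x4=1101]: 00000000  (ones: 0)
  rows 112-119 [x1,x2,x3,x4=1110]: 11000100  (ones: 3)
  rows 120-127 [x1,x2,x3,x4=1111]: 00000000  (ones: 0)
Satisfying assignments = 4+4+4+4+4+0+4+0+1+0+1+0+3+0+3+0 = 32

32


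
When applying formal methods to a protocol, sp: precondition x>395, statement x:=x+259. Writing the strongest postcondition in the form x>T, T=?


Formula: sp(P, x:=E) = exists old_x. (x = E[old_x/x]) AND P[old_x/x] (old_x is the value of x before the assignment; eliminate old_x by solving x = E[old_x/x] for old_x)
Step 1: Precondition P: x>395, i.e. old_x > 395
Step 2: Assignment gives x = old_x + 259, so old_x = x - 259
Step 3: Substitute into P: x - 259 > 395
Step 4: Simplify: x > 395+259 = 654

654


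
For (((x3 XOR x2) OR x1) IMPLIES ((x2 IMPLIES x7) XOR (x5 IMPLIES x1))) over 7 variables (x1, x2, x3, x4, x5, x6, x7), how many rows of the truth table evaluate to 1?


Formula: (((x3 XOR x2) OR x1) IMPLIES ((x2 IMPLIES x7) XOR (x5 IMPLIES x1))) over 7 vars (128 rows)
Evaluate each row (x1, x2, x3, x4, x5, x6, x7 as bits, MSB first):
  row 0 [0000000]: (((0 XOR 0) OR 0) IMPLIES ((0 IMPLIES 0) XOR (0 IMPLIES 0))) -> 1
  row 1 [0000001]: (((0 XOR 0) OR 0) IMPLIES ((0 IMPLIES 1) XOR (0 IMPLIES 0))) -> 1
  row 2 [0000010]: (((0 XOR 0) OR 0) IMPLIES ((0 IMPLIES 0) XOR (0 IMPLIES 0))) -> 1
  row 3 [0000011]: (((0 XOR 0) OR 0) IMPLIES ((0 IMPLIES 1) XOR (0 IMPLIES 0))) -> 1
  row 4 [0000100]: (((0 XOR 0) OR 0) IMPLIES ((0 IMPLIES 0) XOR (1 IMPLIES 0))) -> 1
  (every remaining row is evaluated the same way; all 128 results are listed next)
Full result column, 8 rows per line (x1,x2,x3,x4 fixed per line; x5,x6,x7 runs 000..111 left to right):
  rows 0-7 [x1,x2,x3,x4=0000]: 11111111  (ones: 8)
  rows 8-15 [x1,x2,x3,x4=0001]: 11111111  (ones: 8)
  rows 16-23 [x1,x2,x3,x4=0010]: 00001111  (ones: 4)
  rows 24-31 [x1,x2,x3,x4=0011]: 00001111  (ones: 4)
  rows 32-39 [x1,x2,x3,x4=0100]: 10100101  (ones: 4)
  rows 40-47 [x1,x2,x3,x4=0101]: 10100101  (ones: 4)
  rows 48-55 [x1,x2,x3,x4=0110]: 11111111  (ones: 8)
  rows 56-63 [x1,x2,x3,x4=0111]: 11111111  (ones: 8)
  rows 64-71 [x1,x2,x3,x4=1000]: 00000000  (ones: 0)
  rows 72-79 [x1,x2,x3,x4=1001]: 00000000  (ones: 0)
  rows 80-87 [x1,x2,x3,x4=1010]: 00000000  (ones: 0)
  rows 88-95 [x1,x2,x3,x4=1011]: 00000000  (ones: 0)
  rows 96-103 [x1,x2,x3,x4=1100]: 10101010  (ones: 4)
  rows 104-111 [x1,x2,x3,x4=1101]: 10101010  (ones: 4)
  rows 112-119 [x1,x2,x3,x4=1110]: 10101010  (ones: 4)
  rows 120-127 [x1,x2,x3,x4=1111]: 10101010  (ones: 4)
Count of 1-rows = 8+8+4+4+4+4+8+8+0+0+0+0+4+4+4+4 = 64

64


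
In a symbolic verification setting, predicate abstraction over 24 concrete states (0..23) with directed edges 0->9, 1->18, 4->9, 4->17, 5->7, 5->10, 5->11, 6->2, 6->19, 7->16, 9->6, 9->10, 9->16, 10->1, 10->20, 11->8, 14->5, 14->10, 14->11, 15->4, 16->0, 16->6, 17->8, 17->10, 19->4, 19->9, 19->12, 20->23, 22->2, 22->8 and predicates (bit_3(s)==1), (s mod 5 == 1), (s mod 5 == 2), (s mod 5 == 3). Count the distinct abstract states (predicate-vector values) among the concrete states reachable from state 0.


BFS from 0:
Concrete reachable: {0, 1, 2, 4, 6, 8, 9, 10, 12, 16, 17, 18, 19, 20, 23}
Abstract via predicates (bit_3(s)==1), (s mod 5 == 1), (s mod 5 == 2), (s mod 5 == 3):
  (0,0,0,0) <- {0, 4, 19, 20}
  (0,0,0,1) <- {18, 23}
  (0,0,1,0) <- {2, 17}
  (0,1,0,0) <- {1, 6, 16}
  (1,0,0,0) <- {9, 10}
  (1,0,0,1) <- {8}
  (1,0,1,0) <- {12}
Distinct abstract states = 7

7


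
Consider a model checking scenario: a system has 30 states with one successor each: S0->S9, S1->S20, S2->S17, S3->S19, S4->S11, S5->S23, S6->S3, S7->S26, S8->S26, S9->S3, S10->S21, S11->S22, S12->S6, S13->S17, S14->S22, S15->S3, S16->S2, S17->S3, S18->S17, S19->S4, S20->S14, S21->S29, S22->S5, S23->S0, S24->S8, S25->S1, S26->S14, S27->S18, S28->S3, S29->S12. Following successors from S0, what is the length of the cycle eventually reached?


Trace from S0 until a state repeats:
  S0 -> S9 -> S3 -> S19 -> S4 -> S11 -> S22 -> S5 -> S23 -> S0
S0 first seen at step 0, revisited at step 9.
Cycle length = 9 - 0 = 9

9


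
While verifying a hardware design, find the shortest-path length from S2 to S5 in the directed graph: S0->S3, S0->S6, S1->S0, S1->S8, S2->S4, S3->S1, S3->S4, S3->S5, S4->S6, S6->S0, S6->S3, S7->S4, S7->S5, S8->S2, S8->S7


BFS layer-by-layer from S2:
  dist 0: {S2}
  dist 1: {S4}
  dist 2: {S6}
  dist 3: {S0, S3}
  dist 4: {S1, S5}
  -> S5 reached at distance 4
Shortest path length = 4

4


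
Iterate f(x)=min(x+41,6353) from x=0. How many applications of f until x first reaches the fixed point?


Step 1: x=0, cap=6353, increment=41
Step 2: x grows by 41 each step until capped at 6353; fixed point is x=6353
Step 3: iterations = ceil(6353/41) = 155

155


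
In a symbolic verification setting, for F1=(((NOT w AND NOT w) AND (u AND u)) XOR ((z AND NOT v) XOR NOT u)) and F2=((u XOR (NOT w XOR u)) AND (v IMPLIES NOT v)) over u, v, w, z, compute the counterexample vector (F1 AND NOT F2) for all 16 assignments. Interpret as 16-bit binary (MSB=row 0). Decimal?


F1 = (((NOT w AND NOT w) AND (u AND u)) XOR ((z AND NOT v) XOR NOT u))
F2 = ((u XOR (NOT w XOR u)) AND (v IMPLIES NOT v))
Counterexample to F1=>F2 is where F1=1 and F2=0.
Evaluate each row (bits = u,v,w,z, MSB first):
  row 0 [0000]: F1=1 F2=1 -> F1&~F2 -> 0
  row 1 [0001]: F1=0 F2=1 -> F1&~F2 -> 0
  row 2 [0010]: F1=1 F2=0 -> F1&~F2 -> 1
  row 3 [0011]: F1=0 F2=0 -> F1&~F2 -> 0
  row 4 [0100]: F1=1 F2=0 -> F1&~F2 -> 1
  row 5 [0101]: F1=1 F2=0 -> F1&~F2 -> 1
  row 6 [0110]: F1=1 F2=0 -> F1&~F2 -> 1
  row 7 [0111]: F1=1 F2=0 -> F1&~F2 -> 1
  row 8 [1000]: F1=1 F2=1 -> F1&~F2 -> 0
  row 9 [1001]: F1=0 F2=1 -> F1&~F2 -> 0
  row 10 [1010]: F1=0 F2=0 -> F1&~F2 -> 0
  row 11 [1011]: F1=1 F2=0 -> F1&~F2 -> 1
  row 12 [1100]: F1=1 F2=0 -> F1&~F2 -> 1
  row 13 [1101]: F1=1 F2=0 -> F1&~F2 -> 1
  row 14 [1110]: F1=0 F2=0 -> F1&~F2 -> 0
  row 15 [1111]: F1=0 F2=0 -> F1&~F2 -> 0
Full result column, 4 rows per line (u,v fixed per line; w,z runs 00..11 left to right):
  rows 0-3 [u,v=00]: 0010  = hex 2
  rows 4-7 [u,v=01]: 1111  = hex F
  rows 8-11 [u,v=10]: 0001  = hex 1
  rows 12-15 [u,v=11]: 1100  = hex C
Counterexample vector (row 0 .. row 15) = 0010111100011100
Output column grouped in 4s = 0010 1111 0001 1100 = 0x2F1C
Convert to decimal digit by digit (value = value*16 + digit):
  2 -> 2
  2*16 + 15 (F) = 47
  47*16 + 1 = 753
  753*16 + 12 (C) = 12060
Decimal = 12060

12060


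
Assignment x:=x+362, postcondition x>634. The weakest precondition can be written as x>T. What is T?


Formula: wp(x:=E, P) = P[E/x] (substitute E for x in postcondition)
Step 1: Postcondition: x>634
Step 2: Substitute x+362 for x: x+362>634
Step 3: Solve for x: x > 634-362 = 272

272


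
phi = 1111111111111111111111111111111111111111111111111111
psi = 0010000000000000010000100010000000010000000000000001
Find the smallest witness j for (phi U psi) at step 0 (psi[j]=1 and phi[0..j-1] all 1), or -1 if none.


(phi U psi) at 0: need smallest j with psi[j]=1 and phi[i]=1 for all i in [0,j).
Scan from step 0:
  step 0: phi=1, psi=0 -> continue
  step 1: phi=1, psi=0 -> continue
  step 2: psi=1 and phi held for [0,2) -> witness found
Witness step = 2

2


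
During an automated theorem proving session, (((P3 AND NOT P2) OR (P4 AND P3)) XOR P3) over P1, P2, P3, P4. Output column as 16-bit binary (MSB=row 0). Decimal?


Formula: (((P3 AND NOT P2) OR (P4 AND P3)) XOR P3) over P1, P2, P3, P4 (16 rows)
Evaluate each row (bits = P1,P2,P3,P4, MSB first):
  row 0 [0000]: (((0 AND NOT 0) OR (0 AND 0)) XOR 0) -> 0
  row 1 [0001]: (((0 AND NOT 0) OR (1 AND 0)) XOR 0) -> 0
  row 2 [0010]: (((1 AND NOT 0) OR (0 AND 1)) XOR 1) -> 0
  row 3 [0011]: (((1 AND NOT 0) OR (1 AND 1)) XOR 1) -> 0
  row 4 [0100]: (((0 AND NOT 1) OR (0 AND 0)) XOR 0) -> 0
  row 5 [0101]: (((0 AND NOT 1) OR (1 AND 0)) XOR 0) -> 0
  row 6 [0110]: (((1 AND NOT 1) OR (0 AND 1)) XOR 1) -> 1
  row 7 [0111]: (((1 AND NOT 1) OR (1 AND 1)) XOR 1) -> 0
  row 8 [1000]: (((0 AND NOT 0) OR (0 AND 0)) XOR 0) -> 0
  row 9 [1001]: (((0 AND NOT 0) OR (1 AND 0)) XOR 0) -> 0
  row 10 [1010]: (((1 AND NOT 0) OR (0 AND 1)) XOR 1) -> 0
  row 11 [1011]: (((1 AND NOT 0) OR (1 AND 1)) XOR 1) -> 0
  row 12 [1100]: (((0 AND NOT 1) OR (0 AND 0)) XOR 0) -> 0
  row 13 [1101]: (((0 AND NOT 1) OR (1 AND 0)) XOR 0) -> 0
  row 14 [1110]: (((1 AND NOT 1) OR (0 AND 1)) XOR 1) -> 1
  row 15 [1111]: (((1 AND NOT 1) OR (1 AND 1)) XOR 1) -> 0
Full result column, 4 rows per line (P1,P2 fixed per line; P3,P4 runs 00..11 left to right):
  rows 0-3 [P1,P2=00]: 0000  = hex 0
  rows 4-7 [P1,P2=01]: 0010  = hex 2
  rows 8-11 [P1,P2=10]: 0000  = hex 0
  rows 12-15 [P1,P2=11]: 0010  = hex 2
Output column (row 0 .. row 15) = 0000001000000010
Output column grouped in 4s = 0000 0010 0000 0010 = 0x0202
Convert to decimal digit by digit (value = value*16 + digit):
  0 -> 0
  0*16 + 2 = 2
  2*16 + 0 = 32
  32*16 + 2 = 514
Decimal = 514

514


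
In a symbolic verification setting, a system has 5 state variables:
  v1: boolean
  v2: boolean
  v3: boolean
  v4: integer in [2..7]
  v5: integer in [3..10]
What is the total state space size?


State space = product of domain sizes of all variables.
Domain sizes:
  v1 (boolean): 2
  v2 (boolean): 2
  v3 (boolean): 2
  v4 (integer in [2..7]): 6
  v5 (integer in [3..10]): 8
Product = 2 * 2 * 2 * 6 * 8 = 384

384


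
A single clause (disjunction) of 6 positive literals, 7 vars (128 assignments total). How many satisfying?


Step 1: Total=2^7=128
Step 2: Unsat when all 6 false: 2^1=2
Step 3: Sat=128-2=126

126


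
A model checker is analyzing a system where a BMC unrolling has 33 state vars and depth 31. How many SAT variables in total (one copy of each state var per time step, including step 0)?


BMC unrolls to depth k, creating one copy of each state var for steps 0..k.
Step count = 31 + 1 = 32 (steps 0 through 31)
Vars per step = 33
Total = 33 * 32 = 1056

1056


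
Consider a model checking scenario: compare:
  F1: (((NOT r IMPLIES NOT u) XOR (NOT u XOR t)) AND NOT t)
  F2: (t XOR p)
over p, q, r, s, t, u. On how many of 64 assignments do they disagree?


F1 = (((NOT r IMPLIES NOT u) XOR (NOT u XOR t)) AND NOT t)
F2 = (t XOR p)
Evaluate both on each of 64 rows (bits = p,q,r,s,t,u):
  row 0 [000000]: F1=0 F2=0 -> 0
  row 1 [000001]: F1=0 F2=0 -> 0
  row 2 [000010]: F1=0 F2=1 (differ) -> 1
  row 3 [000011]: F1=0 F2=1 (differ) -> 1
  row 4 [000100]: F1=0 F2=0 -> 0
  (every remaining row is evaluated the same way; all 64 results are listed next)
Full result column, 8 rows per line (p,q,r fixed per line; s,t,u runs 000..111 left to right):
  rows 0-7 [p,q,r=000]: 00110011  (ones: 4)
  rows 8-15 [p,q,r=001]: 01110111  (ones: 6)
  rows 16-23 [p,q,r=010]: 00110011  (ones: 4)
  rows 24-31 [p,q,r=011]: 01110111  (ones: 6)
  rows 32-39 [p,q,r=100]: 11001100  (ones: 4)
  rows 40-47 [p,q,r=101]: 10001000  (ones: 2)
  rows 48-55 [p,q,r=110]: 11001100  (ones: 4)
  rows 56-63 [p,q,r=111]: 10001000  (ones: 2)
Disagreements = 4+6+4+6+4+2+4+2 = 32

32


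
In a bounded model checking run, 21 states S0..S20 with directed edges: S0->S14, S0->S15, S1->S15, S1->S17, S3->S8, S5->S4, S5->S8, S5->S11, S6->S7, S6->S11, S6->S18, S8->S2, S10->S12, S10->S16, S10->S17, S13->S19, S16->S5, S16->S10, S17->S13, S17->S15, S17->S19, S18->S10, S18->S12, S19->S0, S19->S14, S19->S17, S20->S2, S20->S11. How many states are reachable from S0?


BFS from S0:
  layer 0: {S0}
  layer 1: {S14, S15}
Reachable set: {S0, S14, S15}
Count = 3

3


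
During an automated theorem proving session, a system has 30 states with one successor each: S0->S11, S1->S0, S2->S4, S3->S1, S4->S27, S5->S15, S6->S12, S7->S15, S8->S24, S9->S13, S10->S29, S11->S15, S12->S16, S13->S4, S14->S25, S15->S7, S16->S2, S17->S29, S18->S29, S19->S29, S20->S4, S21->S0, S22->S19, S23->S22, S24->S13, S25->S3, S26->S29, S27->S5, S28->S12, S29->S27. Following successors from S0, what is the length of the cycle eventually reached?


Trace from S0 until a state repeats:
  S0 -> S11 -> S15 -> S7 -> S15
S15 first seen at step 2, revisited at step 4.
Cycle length = 4 - 2 = 2

2


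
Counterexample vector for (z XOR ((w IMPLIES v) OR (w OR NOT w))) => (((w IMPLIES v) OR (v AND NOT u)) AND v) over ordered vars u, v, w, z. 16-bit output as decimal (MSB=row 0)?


F1 = (z XOR ((w IMPLIES v) OR (w OR NOT w)))
F2 = (((w IMPLIES v) OR (v AND NOT u)) AND v)
Counterexample to F1=>F2 is where F1=1 and F2=0.
Evaluate each row (bits = u,v,w,z, MSB first):
  row 0 [0000]: F1=1 F2=0 -> F1&~F2 -> 1
  row 1 [0001]: F1=0 F2=0 -> F1&~F2 -> 0
  row 2 [0010]: F1=1 F2=0 -> F1&~F2 -> 1
  row 3 [0011]: F1=0 F2=0 -> F1&~F2 -> 0
  row 4 [0100]: F1=1 F2=1 -> F1&~F2 -> 0
  row 5 [0101]: F1=0 F2=1 -> F1&~F2 -> 0
  row 6 [0110]: F1=1 F2=1 -> F1&~F2 -> 0
  row 7 [0111]: F1=0 F2=1 -> F1&~F2 -> 0
  row 8 [1000]: F1=1 F2=0 -> F1&~F2 -> 1
  row 9 [1001]: F1=0 F2=0 -> F1&~F2 -> 0
  row 10 [1010]: F1=1 F2=0 -> F1&~F2 -> 1
  row 11 [1011]: F1=0 F2=0 -> F1&~F2 -> 0
  row 12 [1100]: F1=1 F2=1 -> F1&~F2 -> 0
  row 13 [1101]: F1=0 F2=1 -> F1&~F2 -> 0
  row 14 [1110]: F1=1 F2=1 -> F1&~F2 -> 0
  row 15 [1111]: F1=0 F2=1 -> F1&~F2 -> 0
Full result column, 4 rows per line (u,v fixed per line; w,z runs 00..11 left to right):
  rows 0-3 [u,v=00]: 1010  = hex A
  rows 4-7 [u,v=01]: 0000  = hex 0
  rows 8-11 [u,v=10]: 1010  = hex A
  rows 12-15 [u,v=11]: 0000  = hex 0
Counterexample vector (row 0 .. row 15) = 1010000010100000
Output column grouped in 4s = 1010 0000 1010 0000 = 0xA0A0
Convert to decimal digit by digit (value = value*16 + digit):
  A -> 10
  10*16 + 0 = 160
  160*16 + 10 (A) = 2570
  2570*16 + 0 = 41120
Decimal = 41120

41120


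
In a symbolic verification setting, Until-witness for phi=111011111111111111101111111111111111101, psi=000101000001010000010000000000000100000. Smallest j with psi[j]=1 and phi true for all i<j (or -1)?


(phi U psi) at 0: need smallest j with psi[j]=1 and phi[i]=1 for all i in [0,j).
Scan from step 0:
  step 0: phi=1, psi=0 -> continue
  step 1: phi=1, psi=0 -> continue
  step 2: phi=1, psi=0 -> continue
  step 3: psi=1 and phi held for [0,3) -> witness found
Witness step = 3

3


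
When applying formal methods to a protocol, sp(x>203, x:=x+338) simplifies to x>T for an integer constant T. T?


Formula: sp(P, x:=E) = exists old_x. (x = E[old_x/x]) AND P[old_x/x] (old_x is the value of x before the assignment; eliminate old_x by solving x = E[old_x/x] for old_x)
Step 1: Precondition P: x>203, i.e. old_x > 203
Step 2: Assignment gives x = old_x + 338, so old_x = x - 338
Step 3: Substitute into P: x - 338 > 203
Step 4: Simplify: x > 203+338 = 541

541


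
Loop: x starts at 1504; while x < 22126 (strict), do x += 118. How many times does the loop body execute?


Step 1: x goes from 1504 toward 22126 by 118; the body runs while x<22126, so iterations = ceil((bound-start)/step)
Step 2: Distance=20622
Step 3: ceil(20622/118)=175

175


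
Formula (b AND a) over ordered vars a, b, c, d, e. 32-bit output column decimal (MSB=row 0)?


Formula: (b AND a) over a, b, c, d, e (32 rows)
Evaluate each row (bits = a,b,c,d,e, MSB first):
  row 0 [00000]: (0 AND 0) -> 0
  row 1 [00001]: (0 AND 0) -> 0
  row 2 [00010]: (0 AND 0) -> 0
  row 3 [00011]: (0 AND 0) -> 0
  row 4 [00100]: (0 AND 0) -> 0
  row 5 [00101]: (0 AND 0) -> 0
  row 6 [00110]: (0 AND 0) -> 0
  row 7 [00111]: (0 AND 0) -> 0
  row 8 [01000]: (1 AND 0) -> 0
  row 9 [01001]: (1 AND 0) -> 0
  row 10 [01010]: (1 AND 0) -> 0
  row 11 [01011]: (1 AND 0) -> 0
  row 12 [01100]: (1 AND 0) -> 0
  row 13 [01101]: (1 AND 0) -> 0
  row 14 [01110]: (1 AND 0) -> 0
  row 15 [01111]: (1 AND 0) -> 0
  row 16 [10000]: (0 AND 1) -> 0
  row 17 [10001]: (0 AND 1) -> 0
  row 18 [10010]: (0 AND 1) -> 0
  row 19 [10011]: (0 AND 1) -> 0
  row 20 [10100]: (0 AND 1) -> 0
  row 21 [10101]: (0 AND 1) -> 0
  row 22 [10110]: (0 AND 1) -> 0
  row 23 [10111]: (0 AND 1) -> 0
  row 24 [11000]: (1 AND 1) -> 1
  row 25 [11001]: (1 AND 1) -> 1
  row 26 [11010]: (1 AND 1) -> 1
  row 27 [11011]: (1 AND 1) -> 1
  row 28 [11100]: (1 AND 1) -> 1
  row 29 [11101]: (1 AND 1) -> 1
  row 30 [11110]: (1 AND 1) -> 1
  row 31 [11111]: (1 AND 1) -> 1
Full result column, 4 rows per line (a,b,c fixed per line; d,e runs 00..11 left to right):
  rows 0-3 [a,b,c=000]: 0000  = hex 0
  rows 4-7 [a,b,c=001]: 0000  = hex 0
  rows 8-11 [a,b,c=010]: 0000  = hex 0
  rows 12-15 [a,b,c=011]: 0000  = hex 0
  rows 16-19 [a,b,c=100]: 0000  = hex 0
  rows 20-23 [a,b,c=101]: 0000  = hex 0
  rows 24-27 [a,b,c=110]: 1111  = hex F
  rows 28-31 [a,b,c=111]: 1111  = hex F
Output column (row 0 .. row 31) = 00000000000000000000000011111111
Output column grouped in 4s = 0000 0000 0000 0000 0000 0000 1111 1111 = 0x000000FF
Convert to decimal digit by digit (value = value*16 + digit):
  0 -> 0
  0*16 + 0 = 0
  0*16 + 0 = 0
  0*16 + 0 = 0
  0*16 + 0 = 0
  0*16 + 0 = 0
  0*16 + 15 (F) = 15
  15*16 + 15 (F) = 255
Decimal = 255

255


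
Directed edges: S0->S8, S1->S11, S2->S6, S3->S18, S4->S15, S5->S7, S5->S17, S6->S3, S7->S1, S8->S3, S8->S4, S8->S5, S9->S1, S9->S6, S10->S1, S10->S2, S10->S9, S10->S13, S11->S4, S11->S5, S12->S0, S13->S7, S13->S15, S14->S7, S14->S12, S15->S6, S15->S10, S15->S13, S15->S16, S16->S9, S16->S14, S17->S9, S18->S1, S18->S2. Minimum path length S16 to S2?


BFS layer-by-layer from S16:
  dist 0: {S16}
  dist 1: {S9, S14}
  dist 2: {S1, S6, S7, S12}
  dist 3: {S0, S3, S11}
  dist 4: {S4, S5, S8, S18}
  dist 5: {S2, S15, S17}
  -> S2 reached at distance 5
Shortest path length = 5

5


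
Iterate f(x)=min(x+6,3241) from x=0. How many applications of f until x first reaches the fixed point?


Step 1: x=0, cap=3241, increment=6
Step 2: x grows by 6 each step until capped at 3241; fixed point is x=3241
Step 3: iterations = ceil(3241/6) = 541

541


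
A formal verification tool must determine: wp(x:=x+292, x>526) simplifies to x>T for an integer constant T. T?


Formula: wp(x:=E, P) = P[E/x] (substitute E for x in postcondition)
Step 1: Postcondition: x>526
Step 2: Substitute x+292 for x: x+292>526
Step 3: Solve for x: x > 526-292 = 234

234


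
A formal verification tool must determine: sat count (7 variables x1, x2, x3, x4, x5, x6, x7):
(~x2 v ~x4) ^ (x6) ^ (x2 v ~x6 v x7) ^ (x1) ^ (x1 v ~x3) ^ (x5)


CNF with 6 clauses over 7 vars (128 assignments).
An assignment satisfies CNF iff every clause has >=1 true literal.
Check each row (bits = x1,x2,x3,x4,x5,x6,x7; clause T/F shown):
  row 0 [0000000]: clauses=TFTFTF -> 0
  row 1 [0000001]: clauses=TFTFTF -> 0
  row 2 [0000010]: clauses=TTFFTF -> 0
  row 3 [0000011]: clauses=TTTFTF -> 0
  row 4 [0000100]: clauses=TFTFTT -> 0
  (every remaining row is evaluated the same way; all 128 results are listed next)
Full result column, 8 rows per line (x1,x2,x3,x4 fixed per line; x5,x6,x7 runs 000..111 left to right):
  rows 0-7 [x1,x2,x3,x4=0000]: 00000000  (ones: 0)
  rows 8-15 [x1,x2,x3,x4=0001]: 00000000  (ones: 0)
  rows 16-23 [x1,x2,x3,x4=0010]: 00000000  (ones: 0)
  rows 24-31 [x1,x2,x3,x4=0011]: 00000000  (ones: 0)
  rows 32-39 [x1,x2,x3,x4=0100]: 00000000  (ones: 0)
  rows 40-47 [x1,x2,x3,x4=0101]: 00000000  (ones: 0)
  rows 48-55 [x1,x2,x3,x4=0110]: 00000000  (ones: 0)
  rows 56-63 [x1,x2,x3,x4=0111]: 00000000  (ones: 0)
  rows 64-71 [x1,x2,x3,x4=1000]: 00000001  (ones: 1)
  rows 72-79 [x1,x2,x3,x4=1001]: 00000001  (ones: 1)
  rows 80-87 [x1,x2,x3,x4=1010]: 00000001  (ones: 1)
  rows 88-95 [x1,x2,x3,x4=1011]: 00000001  (ones: 1)
  rows 96-103 [x1,x2,x3,x4=1100]: 00000011  (ones: 2)
  rows 104-111 [x1,x2,x3,x4=1101]: 00000000  (ones: 0)
  rows 112-119 [x1,x2,x3,x4=1110]: 00000011  (ones: 2)
  rows 120-127 [x1,x2,x3,x4=1111]: 00000000  (ones: 0)
Satisfying assignments = 0+0+0+0+0+0+0+0+1+1+1+1+2+0+2+0 = 8

8


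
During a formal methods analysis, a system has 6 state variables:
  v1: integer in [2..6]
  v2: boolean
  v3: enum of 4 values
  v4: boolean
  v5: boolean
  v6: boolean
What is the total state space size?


State space = product of domain sizes of all variables.
Domain sizes:
  v1 (integer in [2..6]): 5
  v2 (boolean): 2
  v3 (enum of 4 values): 4
  v4 (boolean): 2
  v5 (boolean): 2
  v6 (boolean): 2
Product = 5 * 2 * 4 * 2 * 2 * 2 = 320

320
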